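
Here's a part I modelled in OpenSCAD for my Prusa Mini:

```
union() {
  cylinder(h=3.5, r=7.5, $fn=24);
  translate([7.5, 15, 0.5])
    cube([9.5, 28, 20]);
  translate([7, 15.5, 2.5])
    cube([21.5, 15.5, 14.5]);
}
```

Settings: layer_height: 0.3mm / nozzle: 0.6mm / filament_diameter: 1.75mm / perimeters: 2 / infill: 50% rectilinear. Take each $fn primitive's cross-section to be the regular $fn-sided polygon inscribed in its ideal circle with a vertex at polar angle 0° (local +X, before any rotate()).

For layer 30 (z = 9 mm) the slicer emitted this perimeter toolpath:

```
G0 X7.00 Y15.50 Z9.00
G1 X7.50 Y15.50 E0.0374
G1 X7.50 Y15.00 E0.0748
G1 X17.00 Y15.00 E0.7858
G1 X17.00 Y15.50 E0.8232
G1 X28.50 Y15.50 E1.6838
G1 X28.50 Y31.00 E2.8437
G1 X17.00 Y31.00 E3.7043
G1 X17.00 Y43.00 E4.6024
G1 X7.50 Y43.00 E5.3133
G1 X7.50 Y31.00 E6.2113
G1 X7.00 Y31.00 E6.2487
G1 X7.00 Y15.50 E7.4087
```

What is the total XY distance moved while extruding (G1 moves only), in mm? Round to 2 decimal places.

99.00 mm

Sum the Euclidean lengths of each G1 segment: total = 99.00 mm.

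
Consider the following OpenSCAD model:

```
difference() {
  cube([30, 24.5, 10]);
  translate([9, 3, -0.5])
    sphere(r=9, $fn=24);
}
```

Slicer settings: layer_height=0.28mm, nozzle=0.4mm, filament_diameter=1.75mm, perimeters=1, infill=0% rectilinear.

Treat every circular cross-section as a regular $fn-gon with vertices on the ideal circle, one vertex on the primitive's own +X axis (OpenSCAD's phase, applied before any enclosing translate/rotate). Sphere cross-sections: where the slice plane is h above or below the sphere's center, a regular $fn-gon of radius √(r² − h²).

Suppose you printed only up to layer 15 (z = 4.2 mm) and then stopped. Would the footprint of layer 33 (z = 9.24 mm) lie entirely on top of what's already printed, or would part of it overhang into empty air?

Compare the two slices. At z = 4.2: the 30×24.5 cube contributes its full rectangle (area 735.00 mm²); the sphere at (9, 3): section is a regular 24-gon, circumradius = √(r²−h²) = √(9²−4.7²) = 7.675 (area = (24/2)·7.675²·sin(360°/24) = 182.96 mm²); After the difference (first − rest): starting from the 30×24.5 cube (735.00 mm²), the r=9 sphere at (9, 3) partially overlaps it — only the 136.06 mm² overlap (of its 182.96 mm²) is removed, clipping the outline — area = 598.94 mm². At z = 9.24: the cube (footprint 30×24.5) is included at this height (area 735.00 mm²); the sphere at (9, 3) does not reach this height (|z−center|=9.740 > r=9); After the difference (first − rest): none of the subtracted shapes is present at this height, so the 30×24.5 cube is unchanged — area = 735.00 mm². Checking containment: at z = 9.24 the cross-section extends beyond the z = 4.2 cross-section by about 136.06 mm².

part overhangs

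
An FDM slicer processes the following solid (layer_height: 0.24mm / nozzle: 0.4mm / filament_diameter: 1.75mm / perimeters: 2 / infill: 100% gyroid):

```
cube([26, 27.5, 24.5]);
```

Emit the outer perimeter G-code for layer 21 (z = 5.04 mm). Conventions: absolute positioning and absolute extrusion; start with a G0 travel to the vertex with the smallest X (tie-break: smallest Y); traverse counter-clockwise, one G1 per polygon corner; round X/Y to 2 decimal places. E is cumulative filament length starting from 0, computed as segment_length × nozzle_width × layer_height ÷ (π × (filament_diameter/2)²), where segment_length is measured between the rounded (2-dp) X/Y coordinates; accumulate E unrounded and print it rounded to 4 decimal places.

At z = 5.04 mm: the cube is present — its section is the full 26×27.5 rectangle. The outline is a single polygon with 4 vertices. Extrusion per mm of travel: 0.4 × 0.24 / (π × 0.875²) = 0.039912. Accumulating E over each segment gives final E = 4.2706.

G0 X0.00 Y0.00 Z5.04
G1 X26.00 Y0.00 E1.0377
G1 X26.00 Y27.50 E2.1353
G1 X0.00 Y27.50 E3.1730
G1 X0.00 Y0.00 E4.2706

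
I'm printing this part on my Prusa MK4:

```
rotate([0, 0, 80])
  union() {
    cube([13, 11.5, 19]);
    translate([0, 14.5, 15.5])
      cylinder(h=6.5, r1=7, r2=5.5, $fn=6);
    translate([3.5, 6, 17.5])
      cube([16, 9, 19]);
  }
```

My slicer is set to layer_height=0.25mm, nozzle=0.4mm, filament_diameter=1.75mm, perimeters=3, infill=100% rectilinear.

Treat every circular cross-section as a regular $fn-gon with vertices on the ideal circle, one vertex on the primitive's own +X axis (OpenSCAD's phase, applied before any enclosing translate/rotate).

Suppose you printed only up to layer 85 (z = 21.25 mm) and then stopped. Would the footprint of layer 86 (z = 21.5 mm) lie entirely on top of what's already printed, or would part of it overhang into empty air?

entirely on top

Compare the two slices. At z = 21.25: the cube is absent (z outside [0, 19]); the cone at (0, 14.5): at t=0.885 of its height the radius interpolates to r₁+(r₂−r₁)t = 5.673, giving a regular 6-gon of that circumradius (area = (6/2)·5.673²·sin(360°/6) = 83.62 mm²); the 16×9 cube at (3.5, 6) contributes its full rectangle (area 144.00 mm²); Combining (union): the regions partially overlap — summed areas 227.62 mm² minus the doubly-counted overlap 5.10 mm² gives 222.51 mm² — area = 222.51 mm²; (rotated 80° about Z; rotation is an isometry so areas/perimeters/island counts are preserved). At z = 21.5: the cube does not reach this height (z outside [0, 19]); the cone at (0, 14.5) (r1=7→r2=5.5) has section circumradius 5.615 here — a regular 6-gon (area = (6/2)·5.615²·sin(360°/6) = 81.92 mm²); the cube at (3.5, 6) (footprint 16×9) is included at this height (area 144.00 mm²); Taking the union: the regions partially overlap — summed areas 225.92 mm² minus the doubly-counted overlap 4.86 mm² gives 221.06 mm² — area = 221.06 mm²; (rotated 80° about Z; rotation is an isometry so areas/perimeters/island counts are preserved). Checking containment: the cross-section at z = 21.5 is a subset of the cross-section at z = 21.25.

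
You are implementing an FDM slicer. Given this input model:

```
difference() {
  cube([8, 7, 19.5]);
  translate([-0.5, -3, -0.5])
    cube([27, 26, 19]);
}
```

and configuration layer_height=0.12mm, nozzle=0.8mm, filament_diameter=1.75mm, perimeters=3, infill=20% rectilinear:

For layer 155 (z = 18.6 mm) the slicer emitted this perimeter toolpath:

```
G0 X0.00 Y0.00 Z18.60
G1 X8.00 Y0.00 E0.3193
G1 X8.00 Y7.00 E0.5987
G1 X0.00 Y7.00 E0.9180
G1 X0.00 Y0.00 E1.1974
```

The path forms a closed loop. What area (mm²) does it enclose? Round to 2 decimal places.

56.00 mm²

Apply the shoelace formula to the sequence of (X, Y) vertices; enclosed area = 56.00 mm².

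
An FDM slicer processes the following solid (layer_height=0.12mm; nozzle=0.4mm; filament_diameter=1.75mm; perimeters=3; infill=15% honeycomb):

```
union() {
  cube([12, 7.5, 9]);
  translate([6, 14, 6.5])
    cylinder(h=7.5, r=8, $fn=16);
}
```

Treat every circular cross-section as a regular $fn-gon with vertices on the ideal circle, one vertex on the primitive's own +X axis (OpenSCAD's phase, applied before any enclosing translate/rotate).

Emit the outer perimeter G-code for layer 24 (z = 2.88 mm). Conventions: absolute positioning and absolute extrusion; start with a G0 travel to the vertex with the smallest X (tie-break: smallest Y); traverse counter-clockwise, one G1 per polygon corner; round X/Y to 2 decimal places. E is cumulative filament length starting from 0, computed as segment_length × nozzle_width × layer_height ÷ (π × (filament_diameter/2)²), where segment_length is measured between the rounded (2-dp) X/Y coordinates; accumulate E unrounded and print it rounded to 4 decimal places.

G0 X0.00 Y0.00 Z2.88
G1 X12.00 Y0.00 E0.2395
G1 X12.00 Y7.50 E0.3891
G1 X0.00 Y7.50 E0.6286
G1 X0.00 Y0.00 E0.7783

At z = 2.88 mm: the cube (footprint 12×7.5) is included at this height; the cylinder at (6, 14) does not reach this height (z outside [6.5, 14]); Merging all regions: only the 12×7.5 cube is present, so the union is just that shape — 1 connected region. The outline is a single polygon with 4 vertices. Extrusion per mm of travel: 0.4 × 0.12 / (π × 0.875²) = 0.019956. Accumulating E over each segment gives final E = 0.7783.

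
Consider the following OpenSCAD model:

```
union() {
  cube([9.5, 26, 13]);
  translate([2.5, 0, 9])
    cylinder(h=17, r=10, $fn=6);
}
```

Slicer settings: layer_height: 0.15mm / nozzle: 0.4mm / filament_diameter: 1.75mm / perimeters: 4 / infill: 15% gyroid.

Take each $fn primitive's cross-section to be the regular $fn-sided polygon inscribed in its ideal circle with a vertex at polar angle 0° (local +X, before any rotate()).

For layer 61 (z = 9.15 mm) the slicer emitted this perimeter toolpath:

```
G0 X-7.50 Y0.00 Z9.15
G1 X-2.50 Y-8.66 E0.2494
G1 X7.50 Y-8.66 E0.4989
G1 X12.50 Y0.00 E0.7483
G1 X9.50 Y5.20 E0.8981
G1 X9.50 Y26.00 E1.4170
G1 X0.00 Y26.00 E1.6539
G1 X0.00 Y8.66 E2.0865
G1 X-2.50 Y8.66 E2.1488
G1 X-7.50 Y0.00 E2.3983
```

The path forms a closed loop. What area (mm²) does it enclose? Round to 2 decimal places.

428.00 mm²

Apply the shoelace formula to the sequence of (X, Y) vertices; enclosed area = 428.00 mm².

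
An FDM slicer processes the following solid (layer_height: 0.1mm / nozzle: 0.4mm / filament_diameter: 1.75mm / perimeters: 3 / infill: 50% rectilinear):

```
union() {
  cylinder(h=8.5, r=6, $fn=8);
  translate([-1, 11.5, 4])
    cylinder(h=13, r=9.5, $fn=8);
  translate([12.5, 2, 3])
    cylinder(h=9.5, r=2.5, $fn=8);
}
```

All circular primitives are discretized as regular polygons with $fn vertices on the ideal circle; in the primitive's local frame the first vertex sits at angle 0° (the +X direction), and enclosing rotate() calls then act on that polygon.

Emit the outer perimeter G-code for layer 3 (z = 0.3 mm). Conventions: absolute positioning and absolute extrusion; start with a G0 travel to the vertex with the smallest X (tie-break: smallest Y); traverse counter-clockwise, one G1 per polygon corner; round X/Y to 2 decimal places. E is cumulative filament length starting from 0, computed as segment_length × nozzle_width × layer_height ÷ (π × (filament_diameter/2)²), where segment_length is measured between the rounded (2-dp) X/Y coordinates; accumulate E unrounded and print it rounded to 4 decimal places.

At z = 0.3 mm: the r=6 cylinder contributes a regular 8-gon of circumradius 6; the cylinder at (-1, 11.5) does not reach this height (z outside [4, 17]); the cylinder at (12.5, 2) is absent (z outside [3, 12.5]); Taking the union: only the r=6 cylinder is present, so the union is just that shape — 1 connected region. The outline is a single polygon with 8 vertices. Extrusion per mm of travel: 0.4 × 0.1 / (π × 0.875²) = 0.016630. Accumulating E over each segment gives final E = 0.6108.

G0 X-6.00 Y0.00 Z0.30
G1 X-4.24 Y-4.24 E0.0763
G1 X0.00 Y-6.00 E0.1527
G1 X4.24 Y-4.24 E0.2290
G1 X6.00 Y0.00 E0.3054
G1 X4.24 Y4.24 E0.3817
G1 X0.00 Y6.00 E0.4581
G1 X-4.24 Y4.24 E0.5344
G1 X-6.00 Y0.00 E0.6108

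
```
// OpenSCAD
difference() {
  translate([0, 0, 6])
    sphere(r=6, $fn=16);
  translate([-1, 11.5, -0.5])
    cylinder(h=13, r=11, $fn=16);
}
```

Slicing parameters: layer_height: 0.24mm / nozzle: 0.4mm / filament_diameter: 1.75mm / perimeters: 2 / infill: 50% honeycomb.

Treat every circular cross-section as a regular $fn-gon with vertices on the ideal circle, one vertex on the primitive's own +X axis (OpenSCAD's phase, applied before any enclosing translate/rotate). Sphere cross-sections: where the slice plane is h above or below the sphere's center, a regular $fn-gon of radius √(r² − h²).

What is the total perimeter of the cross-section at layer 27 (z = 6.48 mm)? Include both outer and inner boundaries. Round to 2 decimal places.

At z = 6.48 mm: the sphere: section is a regular 16-gon, circumradius = √(r²−h²) = √(6²−0.48²) = 5.981 (perimeter = 2·16·5.981·sin(180°/16) = 37.34 mm); the r=11 cylinder at (-1, 11.5) gives a regular 16-gon of circumradius 11 (constant along its height) (perimeter = 2·16·11.000·sin(180°/16) = 68.67 mm); Subtracting the remaining from the first: starting from the r=6 sphere, the r=11 cylinder at (-1, 11.5) partially overlaps it — only the 40.76 mm² overlap (of its 370.44 mm²) is removed, clipping the outline — boundary = 34.74 mm. Overall, the cross-section is a single solid region. Total boundary length (outer) = 34.74 mm.

34.74 mm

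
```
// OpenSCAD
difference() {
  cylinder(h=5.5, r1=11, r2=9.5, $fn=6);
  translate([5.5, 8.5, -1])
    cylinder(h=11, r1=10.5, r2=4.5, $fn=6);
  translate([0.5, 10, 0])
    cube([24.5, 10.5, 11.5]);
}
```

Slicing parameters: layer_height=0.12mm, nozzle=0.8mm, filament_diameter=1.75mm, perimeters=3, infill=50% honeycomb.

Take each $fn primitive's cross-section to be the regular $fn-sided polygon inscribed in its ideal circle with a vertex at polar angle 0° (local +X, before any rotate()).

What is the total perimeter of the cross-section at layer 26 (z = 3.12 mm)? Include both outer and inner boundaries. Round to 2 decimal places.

At z = 3.12 mm: the cone contributes a regular 6-gon of circumradius 10.149 (interpolated between r1=11 and r2=9.5 at t=0.567) (perimeter = 2·6·10.149·sin(180°/6) = 60.89 mm); the cone at (5.5, 8.5): at t=0.375 of its height the radius interpolates to r₁+(r₂−r₁)t = 8.253, giving a regular 6-gon of that circumradius (perimeter = 2·6·8.253·sin(180°/6) = 49.52 mm); the 24.5×10.5 cube at (0.5, 10) contributes its full rectangle (perimeter 70.00 mm); Taking the first minus the rest: starting from the cone, the cone at (5.5, 8.5) partially overlaps it — only the 59.40 mm² overlap (of its 176.95 mm²) is removed, clipping the outline; the 24.5×10.5 cube at (0.5, 10) misses the remaining region (no effect) — boundary = 61.23 mm. Overall, the cross-section is a single solid region. Total boundary length (outer) = 61.23 mm.

61.23 mm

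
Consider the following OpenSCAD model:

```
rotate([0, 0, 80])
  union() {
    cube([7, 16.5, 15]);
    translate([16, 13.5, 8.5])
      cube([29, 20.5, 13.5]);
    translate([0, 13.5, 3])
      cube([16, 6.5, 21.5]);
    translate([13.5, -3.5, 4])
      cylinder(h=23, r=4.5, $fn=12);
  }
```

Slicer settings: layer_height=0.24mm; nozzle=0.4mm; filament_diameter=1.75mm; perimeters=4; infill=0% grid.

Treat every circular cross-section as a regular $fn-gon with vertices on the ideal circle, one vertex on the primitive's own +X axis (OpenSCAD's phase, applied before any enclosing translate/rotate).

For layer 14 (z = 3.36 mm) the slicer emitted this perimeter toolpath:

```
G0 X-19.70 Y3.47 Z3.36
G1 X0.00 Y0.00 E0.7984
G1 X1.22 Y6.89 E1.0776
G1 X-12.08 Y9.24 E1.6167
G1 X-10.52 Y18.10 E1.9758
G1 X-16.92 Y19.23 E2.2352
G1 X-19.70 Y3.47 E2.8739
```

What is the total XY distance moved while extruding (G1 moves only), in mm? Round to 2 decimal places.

72.01 mm

Sum the Euclidean lengths of each G1 segment: total = 72.01 mm.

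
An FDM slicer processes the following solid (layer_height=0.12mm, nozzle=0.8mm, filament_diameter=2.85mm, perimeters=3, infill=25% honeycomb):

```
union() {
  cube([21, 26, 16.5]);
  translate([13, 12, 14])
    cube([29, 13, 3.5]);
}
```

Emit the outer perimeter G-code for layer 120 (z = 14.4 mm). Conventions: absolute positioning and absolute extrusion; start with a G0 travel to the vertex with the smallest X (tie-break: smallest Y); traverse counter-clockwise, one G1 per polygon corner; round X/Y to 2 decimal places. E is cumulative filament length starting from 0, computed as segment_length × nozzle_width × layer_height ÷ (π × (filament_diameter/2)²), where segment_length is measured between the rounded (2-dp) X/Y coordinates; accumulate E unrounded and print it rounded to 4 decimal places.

At z = 14.4 mm: the 21×26 cube contributes its full rectangle; the cube at (13, 12) (footprint 29×13) is included at this height; Combining (union): the regions partially overlap (shared area 104.00 mm²), so overlapping operands fuse into one piece — 1 connected region. The outline is a single polygon with 8 vertices. Extrusion per mm of travel: 0.8 × 0.12 / (π × 1.425²) = 0.015048. Accumulating E over each segment gives final E = 2.0466.

G0 X0.00 Y0.00 Z14.40
G1 X21.00 Y0.00 E0.3160
G1 X21.00 Y12.00 E0.4966
G1 X42.00 Y12.00 E0.8126
G1 X42.00 Y25.00 E1.0082
G1 X21.00 Y25.00 E1.3243
G1 X21.00 Y26.00 E1.3393
G1 X0.00 Y26.00 E1.6553
G1 X0.00 Y0.00 E2.0466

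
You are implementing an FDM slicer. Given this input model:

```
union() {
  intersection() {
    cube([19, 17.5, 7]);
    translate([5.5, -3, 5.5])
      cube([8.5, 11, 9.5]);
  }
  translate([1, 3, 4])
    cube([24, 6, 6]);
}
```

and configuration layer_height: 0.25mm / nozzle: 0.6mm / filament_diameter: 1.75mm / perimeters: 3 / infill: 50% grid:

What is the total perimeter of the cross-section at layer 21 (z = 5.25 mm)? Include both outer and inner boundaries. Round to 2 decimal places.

60.00 mm

At z = 5.25 mm: the cube (footprint 19×17.5) is included at this height (perimeter 73.00 mm); the cube at (5.5, -3) is not intersected at this z (z outside [5.5, 15]); Taking the intersection: at least one operand is absent at this height, so nothing remains; the cube at (1, 3) (footprint 24×6) is included at this height (perimeter 60.00 mm); Combining (union): only the 24×6 cube at (1, 3) is present, so the union is just that shape — boundary = 60.00 mm. Overall, the cross-section is a single solid region. Total boundary length (outer) = 60.00 mm.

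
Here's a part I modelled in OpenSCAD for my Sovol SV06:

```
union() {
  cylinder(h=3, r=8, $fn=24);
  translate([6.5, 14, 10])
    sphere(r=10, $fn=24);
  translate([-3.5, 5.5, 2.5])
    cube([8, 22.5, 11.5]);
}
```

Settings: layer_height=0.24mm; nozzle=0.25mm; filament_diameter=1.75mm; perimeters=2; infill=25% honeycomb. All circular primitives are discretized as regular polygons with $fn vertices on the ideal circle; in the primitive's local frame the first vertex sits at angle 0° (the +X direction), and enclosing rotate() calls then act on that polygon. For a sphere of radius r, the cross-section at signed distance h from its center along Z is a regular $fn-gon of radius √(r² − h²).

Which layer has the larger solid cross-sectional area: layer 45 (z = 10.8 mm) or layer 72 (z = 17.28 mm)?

layer 45 (z = 10.8 mm)

Layer 45 (z = 10.8): the cylinder does not reach this height (z outside [0, 3]); the r=10 sphere at (6.5, 14) contributes a regular 24-gon of circumradius √(10²−0.8²) = 9.968 (area = (24/2)·9.968²·sin(360°/24) = 308.60 mm²); the 8×22.5 cube at (-3.5, 5.5) contributes its full rectangle (area 180.00 mm²); Combining (union): the regions partially overlap — summed areas 488.60 mm² minus the doubly-counted overlap 112.75 mm² gives 375.85 mm² — area = 375.85 mm². So its area = 375.85 mm². Layer 72 (z = 17.28): the cylinder does not reach this height (z outside [0, 3]); the r=10 sphere at (6.5, 14) slices to a regular 24-gon of circumradius 6.856 (√(r²−h²) with h=7.28 from center) (area = (24/2)·6.856²·sin(360°/24) = 145.98 mm²); the cube at (-3.5, 5.5) is absent (z outside [2.5, 14]); Combining (union): only the r=10 sphere at (6.5, 14) is present, so the union is just that shape — area = 145.98 mm². So its area = 145.98 mm². Layer 45 is larger (375.85 vs 145.98 mm²).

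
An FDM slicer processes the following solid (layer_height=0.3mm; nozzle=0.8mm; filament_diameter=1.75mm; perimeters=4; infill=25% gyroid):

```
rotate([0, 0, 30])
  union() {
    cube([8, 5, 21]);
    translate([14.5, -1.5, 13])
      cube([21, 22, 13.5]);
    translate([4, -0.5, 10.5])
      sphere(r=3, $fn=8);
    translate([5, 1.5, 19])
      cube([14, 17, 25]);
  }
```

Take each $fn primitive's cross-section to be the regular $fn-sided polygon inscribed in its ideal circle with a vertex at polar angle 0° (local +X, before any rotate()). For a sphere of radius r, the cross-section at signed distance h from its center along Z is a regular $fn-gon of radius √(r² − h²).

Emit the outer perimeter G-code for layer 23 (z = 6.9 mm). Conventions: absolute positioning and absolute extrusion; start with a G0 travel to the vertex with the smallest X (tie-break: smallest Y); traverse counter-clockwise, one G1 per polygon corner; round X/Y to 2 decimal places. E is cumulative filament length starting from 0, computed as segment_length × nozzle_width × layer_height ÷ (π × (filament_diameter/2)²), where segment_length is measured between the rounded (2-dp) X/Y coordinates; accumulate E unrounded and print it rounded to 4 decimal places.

At z = 6.9 mm: the cube is present — its section is the full 8×5 rectangle; the cube at (14.5, -1.5) does not reach this height (z outside [13, 26.5]); the sphere at (4, -0.5) does not reach this height (|z−center|=3.600 > r=3); the cube at (5, 1.5) is not intersected at this z (z outside [19, 44]); Taking the union: only the 8×5 cube is present, so the union is just that shape — 1 connected region; (whole slice rotated 30° about Z — lengths, areas and connectivity unchanged). The outline is a single polygon with 4 vertices. Extrusion per mm of travel: 0.8 × 0.3 / (π × 0.875²) = 0.099780. Accumulating E over each segment gives final E = 2.5946.

G0 X-2.50 Y4.33 Z6.90
G1 X0.00 Y0.00 E0.4989
G1 X6.93 Y4.00 E1.2973
G1 X4.43 Y8.33 E1.7962
G1 X-2.50 Y4.33 E2.5946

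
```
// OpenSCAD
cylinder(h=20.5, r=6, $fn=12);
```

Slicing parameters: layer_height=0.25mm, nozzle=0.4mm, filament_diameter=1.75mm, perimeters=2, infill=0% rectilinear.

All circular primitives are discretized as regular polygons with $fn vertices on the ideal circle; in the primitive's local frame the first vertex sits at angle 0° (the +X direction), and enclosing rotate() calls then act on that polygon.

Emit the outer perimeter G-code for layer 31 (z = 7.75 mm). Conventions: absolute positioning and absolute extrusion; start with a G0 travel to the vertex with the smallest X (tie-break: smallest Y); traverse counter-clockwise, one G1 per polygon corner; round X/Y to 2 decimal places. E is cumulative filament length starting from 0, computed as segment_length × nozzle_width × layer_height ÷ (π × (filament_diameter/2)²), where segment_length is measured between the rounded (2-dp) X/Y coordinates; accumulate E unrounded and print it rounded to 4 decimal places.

G0 X-6.00 Y0.00 Z7.75
G1 X-5.20 Y-3.00 E0.1291
G1 X-3.00 Y-5.20 E0.2584
G1 X0.00 Y-6.00 E0.3875
G1 X3.00 Y-5.20 E0.5166
G1 X5.20 Y-3.00 E0.6460
G1 X6.00 Y0.00 E0.7750
G1 X5.20 Y3.00 E0.9041
G1 X3.00 Y5.20 E1.0335
G1 X0.00 Y6.00 E1.1626
G1 X-3.00 Y5.20 E1.2916
G1 X-5.20 Y3.00 E1.4210
G1 X-6.00 Y0.00 E1.5501

At z = 7.75 mm: the r=6 cylinder gives a regular 12-gon of circumradius 6 (constant along its height). The outline is a single polygon with 12 vertices. Extrusion per mm of travel: 0.4 × 0.25 / (π × 0.875²) = 0.041575. Accumulating E over each segment gives final E = 1.5501.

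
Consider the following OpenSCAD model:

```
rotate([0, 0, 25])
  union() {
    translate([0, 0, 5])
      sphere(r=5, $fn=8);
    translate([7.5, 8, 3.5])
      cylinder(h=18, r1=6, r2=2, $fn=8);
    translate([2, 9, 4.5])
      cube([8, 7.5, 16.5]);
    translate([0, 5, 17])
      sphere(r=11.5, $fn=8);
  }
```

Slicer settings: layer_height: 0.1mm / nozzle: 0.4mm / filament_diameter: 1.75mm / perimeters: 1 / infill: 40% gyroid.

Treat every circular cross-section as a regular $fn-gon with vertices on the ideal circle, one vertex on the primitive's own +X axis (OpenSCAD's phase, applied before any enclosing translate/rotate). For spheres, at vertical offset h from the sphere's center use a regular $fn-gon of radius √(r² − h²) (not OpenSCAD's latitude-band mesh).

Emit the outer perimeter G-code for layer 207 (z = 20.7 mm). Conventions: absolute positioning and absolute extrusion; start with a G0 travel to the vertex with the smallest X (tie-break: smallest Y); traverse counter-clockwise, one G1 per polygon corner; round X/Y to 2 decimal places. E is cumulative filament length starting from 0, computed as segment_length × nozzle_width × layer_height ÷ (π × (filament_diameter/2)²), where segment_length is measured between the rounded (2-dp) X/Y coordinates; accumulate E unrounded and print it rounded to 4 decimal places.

At z = 20.7 mm: the sphere is not intersected at this z (|z−center|=15.700 > r=5); the cone at (7.5, 8) contributes a regular 8-gon of circumradius 2.178 (interpolated between r1=6 and r2=2 at t=0.956); the cube at (2, 9) (footprint 8×7.5) is included at this height; the r=11.5 sphere at (0, 5) slices to a regular 8-gon of circumradius 10.889 (√(r²−h²) with h=3.7 from center); Taking the union: the regions partially overlap (shared area 44.03 mm²), so overlapping operands fuse into one piece — 1 connected region; (whole slice rotated 25° about Z — lengths, areas and connectivity unchanged). The outline is a single polygon with 14 vertices. Extrusion per mm of travel: 0.4 × 0.1 / (π × 0.875²) = 0.016630. Accumulating E over each segment gives final E = 1.2337.

G0 X-12.34 Y8.26 Z20.70
G1 X-11.98 Y-0.07 E0.1387
G1 X-5.84 Y-5.70 E0.2772
G1 X2.49 Y-5.34 E0.4159
G1 X8.12 Y0.81 E0.5545
G1 X7.76 Y9.13 E0.6930
G1 X5.39 Y11.30 E0.7464
G1 X5.39 Y11.34 E0.7471
G1 X4.59 Y12.07 E0.7651
G1 X5.26 Y12.38 E0.7774
G1 X2.09 Y19.18 E0.9022
G1 X-5.16 Y15.80 E1.0352
G1 X-4.55 Y14.49 E1.0592
G1 X-6.71 Y14.40 E1.0952
G1 X-12.34 Y8.26 E1.2337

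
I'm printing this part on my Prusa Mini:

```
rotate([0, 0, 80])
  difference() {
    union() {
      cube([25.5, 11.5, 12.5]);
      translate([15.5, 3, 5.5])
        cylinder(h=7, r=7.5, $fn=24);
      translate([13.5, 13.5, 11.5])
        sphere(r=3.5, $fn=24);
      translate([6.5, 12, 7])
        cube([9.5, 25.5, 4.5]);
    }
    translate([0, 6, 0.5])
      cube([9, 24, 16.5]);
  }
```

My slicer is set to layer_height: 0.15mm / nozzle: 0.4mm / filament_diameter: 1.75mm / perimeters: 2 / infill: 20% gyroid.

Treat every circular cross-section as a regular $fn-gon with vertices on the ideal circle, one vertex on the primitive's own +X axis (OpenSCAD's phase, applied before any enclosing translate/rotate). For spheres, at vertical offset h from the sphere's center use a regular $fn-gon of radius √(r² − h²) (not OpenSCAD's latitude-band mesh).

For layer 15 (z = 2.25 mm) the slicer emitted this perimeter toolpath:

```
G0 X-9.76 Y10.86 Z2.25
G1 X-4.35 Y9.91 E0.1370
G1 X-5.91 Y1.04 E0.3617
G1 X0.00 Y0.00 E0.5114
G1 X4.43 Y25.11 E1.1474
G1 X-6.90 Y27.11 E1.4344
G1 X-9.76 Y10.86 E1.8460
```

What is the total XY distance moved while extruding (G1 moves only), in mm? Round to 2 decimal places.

Sum the Euclidean lengths of each G1 segment: total = 74.00 mm.

74.00 mm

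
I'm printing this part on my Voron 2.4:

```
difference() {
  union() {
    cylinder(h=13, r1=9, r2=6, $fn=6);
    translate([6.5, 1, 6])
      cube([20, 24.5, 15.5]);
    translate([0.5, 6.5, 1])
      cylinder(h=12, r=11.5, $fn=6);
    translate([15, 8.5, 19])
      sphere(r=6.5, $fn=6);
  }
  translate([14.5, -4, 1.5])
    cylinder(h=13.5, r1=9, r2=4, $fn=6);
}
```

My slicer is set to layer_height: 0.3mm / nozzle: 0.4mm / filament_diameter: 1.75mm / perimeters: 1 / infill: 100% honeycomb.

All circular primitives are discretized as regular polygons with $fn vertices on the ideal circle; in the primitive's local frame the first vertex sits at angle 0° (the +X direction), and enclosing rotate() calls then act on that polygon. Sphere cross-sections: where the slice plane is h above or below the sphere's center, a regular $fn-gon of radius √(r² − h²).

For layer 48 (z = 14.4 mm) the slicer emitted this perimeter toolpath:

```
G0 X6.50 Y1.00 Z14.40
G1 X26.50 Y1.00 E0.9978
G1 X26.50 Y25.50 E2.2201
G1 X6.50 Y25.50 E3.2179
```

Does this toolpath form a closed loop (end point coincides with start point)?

no

Start point (G0): (6.50, 1.00). End point (last G1): the path does not return to the start — open.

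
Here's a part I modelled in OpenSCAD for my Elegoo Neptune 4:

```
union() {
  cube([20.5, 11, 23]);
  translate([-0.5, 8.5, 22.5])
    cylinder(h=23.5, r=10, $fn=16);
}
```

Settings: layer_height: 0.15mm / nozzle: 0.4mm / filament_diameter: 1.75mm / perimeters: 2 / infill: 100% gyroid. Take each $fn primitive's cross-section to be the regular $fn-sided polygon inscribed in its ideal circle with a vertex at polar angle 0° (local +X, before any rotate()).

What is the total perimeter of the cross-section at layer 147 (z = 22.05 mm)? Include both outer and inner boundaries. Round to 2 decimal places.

63.00 mm

At z = 22.05 mm: the cube (footprint 20.5×11) is included at this height (perimeter 63.00 mm); the cylinder at (-0.5, 8.5) does not reach this height (z outside [22.5, 46]); Combining (union): only the 20.5×11 cube is present, so the union is just that shape — boundary = 63.00 mm. Overall, the cross-section is a single solid region. Total boundary length (outer) = 63.00 mm.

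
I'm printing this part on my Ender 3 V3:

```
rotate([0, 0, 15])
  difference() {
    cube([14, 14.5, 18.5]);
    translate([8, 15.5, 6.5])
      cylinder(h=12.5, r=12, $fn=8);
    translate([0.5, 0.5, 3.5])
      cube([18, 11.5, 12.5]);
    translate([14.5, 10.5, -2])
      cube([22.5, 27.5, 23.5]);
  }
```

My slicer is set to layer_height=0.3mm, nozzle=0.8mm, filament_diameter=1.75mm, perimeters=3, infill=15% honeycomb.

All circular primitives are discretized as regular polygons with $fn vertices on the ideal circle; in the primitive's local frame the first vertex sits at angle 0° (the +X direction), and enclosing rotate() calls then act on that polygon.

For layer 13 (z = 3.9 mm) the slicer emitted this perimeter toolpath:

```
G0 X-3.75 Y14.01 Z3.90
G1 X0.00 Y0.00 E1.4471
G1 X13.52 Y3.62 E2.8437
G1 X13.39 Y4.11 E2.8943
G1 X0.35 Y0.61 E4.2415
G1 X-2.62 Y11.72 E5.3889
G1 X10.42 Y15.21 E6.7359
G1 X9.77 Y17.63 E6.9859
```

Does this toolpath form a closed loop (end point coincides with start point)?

no

Start point (G0): (-3.75, 14.01). End point (last G1): the path does not return to the start — open.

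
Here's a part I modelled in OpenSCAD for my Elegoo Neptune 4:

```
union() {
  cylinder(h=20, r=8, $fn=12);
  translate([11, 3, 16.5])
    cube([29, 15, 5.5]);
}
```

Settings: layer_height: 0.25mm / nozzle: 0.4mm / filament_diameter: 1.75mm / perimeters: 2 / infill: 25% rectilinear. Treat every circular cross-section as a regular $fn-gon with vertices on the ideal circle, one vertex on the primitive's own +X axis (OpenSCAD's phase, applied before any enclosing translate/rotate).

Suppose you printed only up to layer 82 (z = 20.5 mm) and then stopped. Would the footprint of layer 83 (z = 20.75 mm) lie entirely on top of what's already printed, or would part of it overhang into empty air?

entirely on top

Compare the two slices. At z = 20.5: the cylinder is absent (z outside [0, 20]); the 29×15 cube at (11, 3) contributes its full rectangle (area 435.00 mm²); Merging all regions: only the 29×15 cube at (11, 3) is present, so the union is just that shape — area = 435.00 mm². At z = 20.75: the cylinder is absent (z outside [0, 20]); the cube at (11, 3) (footprint 29×15) is included at this height (area 435.00 mm²); Taking the union: only the 29×15 cube at (11, 3) is present, so the union is just that shape — area = 435.00 mm². Checking containment: the cross-section at z = 20.75 is a subset of the cross-section at z = 20.5.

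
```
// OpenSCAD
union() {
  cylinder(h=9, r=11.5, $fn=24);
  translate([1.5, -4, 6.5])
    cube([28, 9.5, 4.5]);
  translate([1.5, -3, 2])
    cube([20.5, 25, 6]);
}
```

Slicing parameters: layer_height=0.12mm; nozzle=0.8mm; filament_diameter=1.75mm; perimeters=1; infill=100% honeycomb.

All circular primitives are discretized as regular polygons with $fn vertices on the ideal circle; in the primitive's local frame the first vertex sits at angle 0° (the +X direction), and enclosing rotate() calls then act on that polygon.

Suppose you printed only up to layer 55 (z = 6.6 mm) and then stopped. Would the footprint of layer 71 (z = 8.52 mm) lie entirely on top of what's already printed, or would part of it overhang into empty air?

entirely on top

Compare the two slices. At z = 6.6: the cylinder: section is a regular 24-gon, circumradius r=11.5 (area = (24/2)·11.500²·sin(360°/24) = 410.75 mm²); the cube at (1.5, -4) is present — its section is the full 28×9.5 rectangle (area 266.00 mm²); the 20.5×25 cube at (1.5, -3) contributes its full rectangle (area 512.50 mm²); Taking the union: the regions partially overlap — summed areas 1189.25 mm² minus the doubly-counted overlap 298.63 mm² gives 890.61 mm² — area = 890.61 mm². At z = 8.52: the r=11.5 cylinder gives a regular 24-gon of circumradius 11.5 (constant along its height) (area = (24/2)·11.500²·sin(360°/24) = 410.75 mm²); the cube at (1.5, -4) (footprint 28×9.5) is included at this height (area 266.00 mm²); the cube at (1.5, -3) is absent (z outside [2, 8]); Combining (union): the regions partially overlap — summed areas 676.75 mm² minus the doubly-counted overlap 90.91 mm² gives 585.84 mm² — area = 585.84 mm². Checking containment: the cross-section at z = 8.52 is a subset of the cross-section at z = 6.6.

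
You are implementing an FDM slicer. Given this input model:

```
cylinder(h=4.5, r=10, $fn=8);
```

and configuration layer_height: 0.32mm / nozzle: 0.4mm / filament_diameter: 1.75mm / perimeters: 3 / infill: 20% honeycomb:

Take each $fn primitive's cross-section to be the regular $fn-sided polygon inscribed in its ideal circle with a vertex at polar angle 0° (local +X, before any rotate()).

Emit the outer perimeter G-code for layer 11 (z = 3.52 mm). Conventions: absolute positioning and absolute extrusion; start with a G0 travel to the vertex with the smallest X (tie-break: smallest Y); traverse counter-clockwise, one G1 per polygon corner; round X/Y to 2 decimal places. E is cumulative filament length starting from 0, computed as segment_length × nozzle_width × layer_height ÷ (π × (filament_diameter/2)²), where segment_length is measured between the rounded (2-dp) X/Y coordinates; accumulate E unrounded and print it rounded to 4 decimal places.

At z = 3.52 mm: the r=10 cylinder gives a regular 8-gon of circumradius 10 (constant along its height). The outline is a single polygon with 8 vertices. Extrusion per mm of travel: 0.4 × 0.32 / (π × 0.875²) = 0.053216. Accumulating E over each segment gives final E = 3.2581.

G0 X-10.00 Y0.00 Z3.52
G1 X-7.07 Y-7.07 E0.4073
G1 X0.00 Y-10.00 E0.8145
G1 X7.07 Y-7.07 E1.2218
G1 X10.00 Y0.00 E1.6291
G1 X7.07 Y7.07 E2.0363
G1 X0.00 Y10.00 E2.4436
G1 X-7.07 Y7.07 E2.8509
G1 X-10.00 Y0.00 E3.2581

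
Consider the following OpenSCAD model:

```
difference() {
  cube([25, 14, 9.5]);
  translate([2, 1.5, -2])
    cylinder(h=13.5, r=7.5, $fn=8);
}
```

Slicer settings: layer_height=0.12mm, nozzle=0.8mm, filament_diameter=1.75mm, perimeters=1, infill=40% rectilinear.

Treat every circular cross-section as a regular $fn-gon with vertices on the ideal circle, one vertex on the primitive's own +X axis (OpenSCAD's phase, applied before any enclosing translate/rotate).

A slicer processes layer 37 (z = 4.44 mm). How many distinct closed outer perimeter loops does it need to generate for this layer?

1

At z = 4.44 mm: the cube is present — its section is the full 25×14 rectangle; the r=7.5 cylinder at (2, 1.5) gives a regular 8-gon of circumradius 7.5 (constant along its height); After the difference (first − rest): starting from the 25×14 cube, the r=7.5 cylinder at (2, 1.5) partially overlaps it — only the 67.73 mm² overlap (of its 159.10 mm²) is removed, clipping the outline — 1 connected region. The result has 1 disconnected region.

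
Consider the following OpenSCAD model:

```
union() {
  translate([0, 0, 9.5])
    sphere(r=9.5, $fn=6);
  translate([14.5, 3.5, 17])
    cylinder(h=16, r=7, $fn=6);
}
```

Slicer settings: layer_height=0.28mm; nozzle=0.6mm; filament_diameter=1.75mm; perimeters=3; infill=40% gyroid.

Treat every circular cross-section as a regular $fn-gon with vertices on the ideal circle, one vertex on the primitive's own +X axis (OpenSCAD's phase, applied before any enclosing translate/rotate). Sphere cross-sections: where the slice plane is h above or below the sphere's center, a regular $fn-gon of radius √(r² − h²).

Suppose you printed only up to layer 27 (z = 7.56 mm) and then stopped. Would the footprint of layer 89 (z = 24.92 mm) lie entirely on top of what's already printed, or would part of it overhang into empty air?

part overhangs

Compare the two slices. At z = 7.56: the sphere: section is a regular 6-gon, circumradius = √(r²−h²) = √(9.5²−1.94²) = 9.300 (area = (6/2)·9.300²·sin(360°/6) = 224.70 mm²); the cylinder at (14.5, 3.5) does not reach this height (z outside [17, 33]); Combining (union): only the r=9.5 sphere is present, so the union is just that shape — area = 224.70 mm². At z = 24.92: the sphere does not reach this height (|z−center|=15.420 > r=9.5); the r=7 cylinder at (14.5, 3.5) gives a regular 6-gon of circumradius 7 (constant along its height) (area = (6/2)·7.000²·sin(360°/6) = 127.31 mm²); Taking the union: only the r=7 cylinder at (14.5, 3.5) is present, so the union is just that shape — area = 127.31 mm². Checking containment: at z = 24.92 the cross-section extends beyond the z = 7.56 cross-section by about 127.31 mm².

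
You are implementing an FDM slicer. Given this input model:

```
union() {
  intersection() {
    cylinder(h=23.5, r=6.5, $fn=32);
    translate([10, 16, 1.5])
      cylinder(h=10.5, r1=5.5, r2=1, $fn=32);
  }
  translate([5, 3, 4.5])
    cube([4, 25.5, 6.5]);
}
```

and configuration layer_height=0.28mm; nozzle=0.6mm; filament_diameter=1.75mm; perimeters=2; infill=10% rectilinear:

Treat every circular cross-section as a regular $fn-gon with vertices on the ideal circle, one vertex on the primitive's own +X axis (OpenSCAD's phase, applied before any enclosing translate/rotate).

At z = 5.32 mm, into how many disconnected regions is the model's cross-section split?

1

At z = 5.32 mm: the r=6.5 cylinder contributes a regular 32-gon of circumradius 6.5; the cone at (10, 16): at t=0.364 of its height the radius interpolates to r₁+(r₂−r₁)t = 3.863, giving a regular 32-gon of that circumradius; After intersecting: the cone at (10, 16) does not overlap the r=6.5 cylinder (empty) — nothing remains; the cube at (5, 3) (footprint 4×25.5) is included at this height; Merging all regions: only the 4×25.5 cube at (5, 3) is present, so the union is just that shape — 1 connected region. The result has 1 disconnected region.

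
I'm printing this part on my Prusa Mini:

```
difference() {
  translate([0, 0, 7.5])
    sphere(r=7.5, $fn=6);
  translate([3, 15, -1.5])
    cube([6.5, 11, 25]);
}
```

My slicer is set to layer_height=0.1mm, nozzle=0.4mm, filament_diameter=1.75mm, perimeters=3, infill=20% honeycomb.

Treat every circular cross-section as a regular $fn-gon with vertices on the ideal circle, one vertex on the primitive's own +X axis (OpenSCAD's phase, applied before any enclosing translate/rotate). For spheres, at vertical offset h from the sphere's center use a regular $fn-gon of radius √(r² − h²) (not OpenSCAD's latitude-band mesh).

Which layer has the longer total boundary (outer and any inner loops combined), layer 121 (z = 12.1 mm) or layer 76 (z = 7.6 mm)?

layer 76 (z = 7.6 mm)

Layer 121 (z = 12.1): the sphere: section is a regular 6-gon, circumradius = √(r²−h²) = √(7.5²−4.6²) = 5.924 (perimeter = 2·6·5.924·sin(180°/6) = 35.54 mm); the 6.5×11 cube at (3, 15) contributes its full rectangle (perimeter 35.00 mm); After the difference (first − rest): starting from the r=7.5 sphere, the 6.5×11 cube at (3, 15) misses the remaining region (no effect) — boundary = 35.54 mm. So its perimeter = 35.54 mm. Layer 76 (z = 7.6): the sphere: section is a regular 6-gon, circumradius = √(r²−h²) = √(7.5²−0.1²) = 7.499 (perimeter = 2·6·7.499·sin(180°/6) = 45.00 mm); the cube at (3, 15) is present — its section is the full 6.5×11 rectangle (perimeter 35.00 mm); Subtracting the remaining from the first: starting from the r=7.5 sphere, the 6.5×11 cube at (3, 15) misses the remaining region (no effect) — boundary = 45.00 mm. So its perimeter = 45.00 mm. Layer 76 is larger (45.00 vs 35.54 mm).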